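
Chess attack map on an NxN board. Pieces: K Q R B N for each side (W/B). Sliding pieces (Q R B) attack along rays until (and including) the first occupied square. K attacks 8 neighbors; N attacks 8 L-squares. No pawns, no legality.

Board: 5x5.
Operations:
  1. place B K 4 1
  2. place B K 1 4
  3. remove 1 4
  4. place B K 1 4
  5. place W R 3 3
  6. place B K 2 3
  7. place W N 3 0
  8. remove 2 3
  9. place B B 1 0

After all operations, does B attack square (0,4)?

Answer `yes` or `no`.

Answer: yes

Derivation:
Op 1: place BK@(4,1)
Op 2: place BK@(1,4)
Op 3: remove (1,4)
Op 4: place BK@(1,4)
Op 5: place WR@(3,3)
Op 6: place BK@(2,3)
Op 7: place WN@(3,0)
Op 8: remove (2,3)
Op 9: place BB@(1,0)
Per-piece attacks for B:
  BB@(1,0): attacks (2,1) (3,2) (4,3) (0,1)
  BK@(1,4): attacks (1,3) (2,4) (0,4) (2,3) (0,3)
  BK@(4,1): attacks (4,2) (4,0) (3,1) (3,2) (3,0)
B attacks (0,4): yes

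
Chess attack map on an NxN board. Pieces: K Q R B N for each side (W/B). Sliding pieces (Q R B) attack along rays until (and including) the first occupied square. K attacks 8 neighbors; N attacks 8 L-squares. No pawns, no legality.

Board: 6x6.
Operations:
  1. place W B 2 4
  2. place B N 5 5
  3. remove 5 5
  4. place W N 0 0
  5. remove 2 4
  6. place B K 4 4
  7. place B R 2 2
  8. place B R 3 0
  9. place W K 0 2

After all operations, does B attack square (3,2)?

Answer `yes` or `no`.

Answer: yes

Derivation:
Op 1: place WB@(2,4)
Op 2: place BN@(5,5)
Op 3: remove (5,5)
Op 4: place WN@(0,0)
Op 5: remove (2,4)
Op 6: place BK@(4,4)
Op 7: place BR@(2,2)
Op 8: place BR@(3,0)
Op 9: place WK@(0,2)
Per-piece attacks for B:
  BR@(2,2): attacks (2,3) (2,4) (2,5) (2,1) (2,0) (3,2) (4,2) (5,2) (1,2) (0,2) [ray(-1,0) blocked at (0,2)]
  BR@(3,0): attacks (3,1) (3,2) (3,3) (3,4) (3,5) (4,0) (5,0) (2,0) (1,0) (0,0) [ray(-1,0) blocked at (0,0)]
  BK@(4,4): attacks (4,5) (4,3) (5,4) (3,4) (5,5) (5,3) (3,5) (3,3)
B attacks (3,2): yes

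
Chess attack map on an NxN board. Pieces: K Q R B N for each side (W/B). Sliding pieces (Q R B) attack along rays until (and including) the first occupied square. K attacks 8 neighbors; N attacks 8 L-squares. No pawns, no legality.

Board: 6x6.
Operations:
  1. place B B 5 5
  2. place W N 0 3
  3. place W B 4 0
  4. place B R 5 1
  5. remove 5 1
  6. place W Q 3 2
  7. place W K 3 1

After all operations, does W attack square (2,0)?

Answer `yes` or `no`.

Answer: yes

Derivation:
Op 1: place BB@(5,5)
Op 2: place WN@(0,3)
Op 3: place WB@(4,0)
Op 4: place BR@(5,1)
Op 5: remove (5,1)
Op 6: place WQ@(3,2)
Op 7: place WK@(3,1)
Per-piece attacks for W:
  WN@(0,3): attacks (1,5) (2,4) (1,1) (2,2)
  WK@(3,1): attacks (3,2) (3,0) (4,1) (2,1) (4,2) (4,0) (2,2) (2,0)
  WQ@(3,2): attacks (3,3) (3,4) (3,5) (3,1) (4,2) (5,2) (2,2) (1,2) (0,2) (4,3) (5,4) (4,1) (5,0) (2,3) (1,4) (0,5) (2,1) (1,0) [ray(0,-1) blocked at (3,1)]
  WB@(4,0): attacks (5,1) (3,1) [ray(-1,1) blocked at (3,1)]
W attacks (2,0): yes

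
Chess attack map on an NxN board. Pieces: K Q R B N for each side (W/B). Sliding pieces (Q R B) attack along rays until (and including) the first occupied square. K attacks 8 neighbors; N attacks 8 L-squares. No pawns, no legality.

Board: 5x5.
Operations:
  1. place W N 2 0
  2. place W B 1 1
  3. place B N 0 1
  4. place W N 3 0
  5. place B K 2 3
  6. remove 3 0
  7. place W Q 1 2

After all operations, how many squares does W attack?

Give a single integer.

Answer: 18

Derivation:
Op 1: place WN@(2,0)
Op 2: place WB@(1,1)
Op 3: place BN@(0,1)
Op 4: place WN@(3,0)
Op 5: place BK@(2,3)
Op 6: remove (3,0)
Op 7: place WQ@(1,2)
Per-piece attacks for W:
  WB@(1,1): attacks (2,2) (3,3) (4,4) (2,0) (0,2) (0,0) [ray(1,-1) blocked at (2,0)]
  WQ@(1,2): attacks (1,3) (1,4) (1,1) (2,2) (3,2) (4,2) (0,2) (2,3) (2,1) (3,0) (0,3) (0,1) [ray(0,-1) blocked at (1,1); ray(1,1) blocked at (2,3); ray(-1,-1) blocked at (0,1)]
  WN@(2,0): attacks (3,2) (4,1) (1,2) (0,1)
Union (18 distinct): (0,0) (0,1) (0,2) (0,3) (1,1) (1,2) (1,3) (1,4) (2,0) (2,1) (2,2) (2,3) (3,0) (3,2) (3,3) (4,1) (4,2) (4,4)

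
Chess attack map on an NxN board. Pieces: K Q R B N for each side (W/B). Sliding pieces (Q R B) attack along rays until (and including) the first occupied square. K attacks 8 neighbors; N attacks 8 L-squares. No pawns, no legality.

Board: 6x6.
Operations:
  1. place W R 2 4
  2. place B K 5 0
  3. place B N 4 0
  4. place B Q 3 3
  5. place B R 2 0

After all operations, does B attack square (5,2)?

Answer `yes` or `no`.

Op 1: place WR@(2,4)
Op 2: place BK@(5,0)
Op 3: place BN@(4,0)
Op 4: place BQ@(3,3)
Op 5: place BR@(2,0)
Per-piece attacks for B:
  BR@(2,0): attacks (2,1) (2,2) (2,3) (2,4) (3,0) (4,0) (1,0) (0,0) [ray(0,1) blocked at (2,4); ray(1,0) blocked at (4,0)]
  BQ@(3,3): attacks (3,4) (3,5) (3,2) (3,1) (3,0) (4,3) (5,3) (2,3) (1,3) (0,3) (4,4) (5,5) (4,2) (5,1) (2,4) (2,2) (1,1) (0,0) [ray(-1,1) blocked at (2,4)]
  BN@(4,0): attacks (5,2) (3,2) (2,1)
  BK@(5,0): attacks (5,1) (4,0) (4,1)
B attacks (5,2): yes

Answer: yes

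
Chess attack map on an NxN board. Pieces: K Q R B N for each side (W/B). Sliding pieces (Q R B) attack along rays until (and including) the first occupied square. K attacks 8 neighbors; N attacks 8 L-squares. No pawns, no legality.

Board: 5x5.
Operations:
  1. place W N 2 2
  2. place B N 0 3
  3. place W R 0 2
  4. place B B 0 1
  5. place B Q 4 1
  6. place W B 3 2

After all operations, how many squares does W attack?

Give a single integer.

Op 1: place WN@(2,2)
Op 2: place BN@(0,3)
Op 3: place WR@(0,2)
Op 4: place BB@(0,1)
Op 5: place BQ@(4,1)
Op 6: place WB@(3,2)
Per-piece attacks for W:
  WR@(0,2): attacks (0,3) (0,1) (1,2) (2,2) [ray(0,1) blocked at (0,3); ray(0,-1) blocked at (0,1); ray(1,0) blocked at (2,2)]
  WN@(2,2): attacks (3,4) (4,3) (1,4) (0,3) (3,0) (4,1) (1,0) (0,1)
  WB@(3,2): attacks (4,3) (4,1) (2,3) (1,4) (2,1) (1,0) [ray(1,-1) blocked at (4,1)]
Union (12 distinct): (0,1) (0,3) (1,0) (1,2) (1,4) (2,1) (2,2) (2,3) (3,0) (3,4) (4,1) (4,3)

Answer: 12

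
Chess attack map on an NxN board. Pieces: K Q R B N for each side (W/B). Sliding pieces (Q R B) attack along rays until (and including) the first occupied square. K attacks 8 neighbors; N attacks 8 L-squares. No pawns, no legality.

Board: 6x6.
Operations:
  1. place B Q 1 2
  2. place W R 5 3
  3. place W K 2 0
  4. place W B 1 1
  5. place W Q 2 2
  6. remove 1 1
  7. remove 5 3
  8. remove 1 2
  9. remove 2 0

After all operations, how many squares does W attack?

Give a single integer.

Op 1: place BQ@(1,2)
Op 2: place WR@(5,3)
Op 3: place WK@(2,0)
Op 4: place WB@(1,1)
Op 5: place WQ@(2,2)
Op 6: remove (1,1)
Op 7: remove (5,3)
Op 8: remove (1,2)
Op 9: remove (2,0)
Per-piece attacks for W:
  WQ@(2,2): attacks (2,3) (2,4) (2,5) (2,1) (2,0) (3,2) (4,2) (5,2) (1,2) (0,2) (3,3) (4,4) (5,5) (3,1) (4,0) (1,3) (0,4) (1,1) (0,0)
Union (19 distinct): (0,0) (0,2) (0,4) (1,1) (1,2) (1,3) (2,0) (2,1) (2,3) (2,4) (2,5) (3,1) (3,2) (3,3) (4,0) (4,2) (4,4) (5,2) (5,5)

Answer: 19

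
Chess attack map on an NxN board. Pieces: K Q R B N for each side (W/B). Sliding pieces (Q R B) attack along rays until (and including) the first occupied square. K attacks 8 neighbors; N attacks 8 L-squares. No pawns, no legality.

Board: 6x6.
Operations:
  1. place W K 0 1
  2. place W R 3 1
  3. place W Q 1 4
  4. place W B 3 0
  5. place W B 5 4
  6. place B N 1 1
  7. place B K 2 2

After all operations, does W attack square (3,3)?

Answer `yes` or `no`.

Op 1: place WK@(0,1)
Op 2: place WR@(3,1)
Op 3: place WQ@(1,4)
Op 4: place WB@(3,0)
Op 5: place WB@(5,4)
Op 6: place BN@(1,1)
Op 7: place BK@(2,2)
Per-piece attacks for W:
  WK@(0,1): attacks (0,2) (0,0) (1,1) (1,2) (1,0)
  WQ@(1,4): attacks (1,5) (1,3) (1,2) (1,1) (2,4) (3,4) (4,4) (5,4) (0,4) (2,5) (2,3) (3,2) (4,1) (5,0) (0,5) (0,3) [ray(0,-1) blocked at (1,1); ray(1,0) blocked at (5,4)]
  WB@(3,0): attacks (4,1) (5,2) (2,1) (1,2) (0,3)
  WR@(3,1): attacks (3,2) (3,3) (3,4) (3,5) (3,0) (4,1) (5,1) (2,1) (1,1) [ray(0,-1) blocked at (3,0); ray(-1,0) blocked at (1,1)]
  WB@(5,4): attacks (4,5) (4,3) (3,2) (2,1) (1,0)
W attacks (3,3): yes

Answer: yes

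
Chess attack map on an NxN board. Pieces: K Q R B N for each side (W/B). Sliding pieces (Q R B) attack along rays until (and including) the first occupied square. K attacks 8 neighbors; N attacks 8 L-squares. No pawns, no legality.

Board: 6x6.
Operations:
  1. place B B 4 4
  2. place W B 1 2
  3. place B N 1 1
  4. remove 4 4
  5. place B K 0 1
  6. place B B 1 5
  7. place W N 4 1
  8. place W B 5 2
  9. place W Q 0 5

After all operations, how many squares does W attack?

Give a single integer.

Op 1: place BB@(4,4)
Op 2: place WB@(1,2)
Op 3: place BN@(1,1)
Op 4: remove (4,4)
Op 5: place BK@(0,1)
Op 6: place BB@(1,5)
Op 7: place WN@(4,1)
Op 8: place WB@(5,2)
Op 9: place WQ@(0,5)
Per-piece attacks for W:
  WQ@(0,5): attacks (0,4) (0,3) (0,2) (0,1) (1,5) (1,4) (2,3) (3,2) (4,1) [ray(0,-1) blocked at (0,1); ray(1,0) blocked at (1,5); ray(1,-1) blocked at (4,1)]
  WB@(1,2): attacks (2,3) (3,4) (4,5) (2,1) (3,0) (0,3) (0,1) [ray(-1,-1) blocked at (0,1)]
  WN@(4,1): attacks (5,3) (3,3) (2,2) (2,0)
  WB@(5,2): attacks (4,3) (3,4) (2,5) (4,1) [ray(-1,-1) blocked at (4,1)]
Union (19 distinct): (0,1) (0,2) (0,3) (0,4) (1,4) (1,5) (2,0) (2,1) (2,2) (2,3) (2,5) (3,0) (3,2) (3,3) (3,4) (4,1) (4,3) (4,5) (5,3)

Answer: 19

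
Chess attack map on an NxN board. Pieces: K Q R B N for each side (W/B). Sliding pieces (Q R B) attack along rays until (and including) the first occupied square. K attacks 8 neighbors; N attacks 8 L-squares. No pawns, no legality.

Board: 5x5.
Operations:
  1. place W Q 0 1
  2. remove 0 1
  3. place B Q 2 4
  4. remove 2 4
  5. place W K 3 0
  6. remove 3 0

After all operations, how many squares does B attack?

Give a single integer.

Op 1: place WQ@(0,1)
Op 2: remove (0,1)
Op 3: place BQ@(2,4)
Op 4: remove (2,4)
Op 5: place WK@(3,0)
Op 6: remove (3,0)
Per-piece attacks for B:
Union (0 distinct): (none)

Answer: 0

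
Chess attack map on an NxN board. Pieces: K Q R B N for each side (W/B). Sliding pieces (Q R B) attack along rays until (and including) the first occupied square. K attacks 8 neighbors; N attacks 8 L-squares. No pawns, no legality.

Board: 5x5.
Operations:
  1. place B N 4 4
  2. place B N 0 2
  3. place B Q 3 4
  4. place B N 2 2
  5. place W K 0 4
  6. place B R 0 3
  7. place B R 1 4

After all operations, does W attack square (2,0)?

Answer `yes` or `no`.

Answer: no

Derivation:
Op 1: place BN@(4,4)
Op 2: place BN@(0,2)
Op 3: place BQ@(3,4)
Op 4: place BN@(2,2)
Op 5: place WK@(0,4)
Op 6: place BR@(0,3)
Op 7: place BR@(1,4)
Per-piece attacks for W:
  WK@(0,4): attacks (0,3) (1,4) (1,3)
W attacks (2,0): no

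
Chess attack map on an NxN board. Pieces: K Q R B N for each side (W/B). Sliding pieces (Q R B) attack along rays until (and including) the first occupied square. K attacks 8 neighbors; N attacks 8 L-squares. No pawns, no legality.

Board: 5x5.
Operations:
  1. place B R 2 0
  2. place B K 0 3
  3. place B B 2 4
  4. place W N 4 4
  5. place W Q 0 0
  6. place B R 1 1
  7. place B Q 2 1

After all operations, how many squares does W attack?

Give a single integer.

Answer: 8

Derivation:
Op 1: place BR@(2,0)
Op 2: place BK@(0,3)
Op 3: place BB@(2,4)
Op 4: place WN@(4,4)
Op 5: place WQ@(0,0)
Op 6: place BR@(1,1)
Op 7: place BQ@(2,1)
Per-piece attacks for W:
  WQ@(0,0): attacks (0,1) (0,2) (0,3) (1,0) (2,0) (1,1) [ray(0,1) blocked at (0,3); ray(1,0) blocked at (2,0); ray(1,1) blocked at (1,1)]
  WN@(4,4): attacks (3,2) (2,3)
Union (8 distinct): (0,1) (0,2) (0,3) (1,0) (1,1) (2,0) (2,3) (3,2)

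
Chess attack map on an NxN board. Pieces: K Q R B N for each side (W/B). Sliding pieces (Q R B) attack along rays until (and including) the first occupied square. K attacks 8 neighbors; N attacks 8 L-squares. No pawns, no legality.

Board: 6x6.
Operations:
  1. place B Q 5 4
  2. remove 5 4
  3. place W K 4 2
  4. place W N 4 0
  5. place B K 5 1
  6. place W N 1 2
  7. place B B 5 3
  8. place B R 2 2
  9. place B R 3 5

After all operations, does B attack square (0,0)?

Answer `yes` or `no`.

Answer: no

Derivation:
Op 1: place BQ@(5,4)
Op 2: remove (5,4)
Op 3: place WK@(4,2)
Op 4: place WN@(4,0)
Op 5: place BK@(5,1)
Op 6: place WN@(1,2)
Op 7: place BB@(5,3)
Op 8: place BR@(2,2)
Op 9: place BR@(3,5)
Per-piece attacks for B:
  BR@(2,2): attacks (2,3) (2,4) (2,5) (2,1) (2,0) (3,2) (4,2) (1,2) [ray(1,0) blocked at (4,2); ray(-1,0) blocked at (1,2)]
  BR@(3,5): attacks (3,4) (3,3) (3,2) (3,1) (3,0) (4,5) (5,5) (2,5) (1,5) (0,5)
  BK@(5,1): attacks (5,2) (5,0) (4,1) (4,2) (4,0)
  BB@(5,3): attacks (4,4) (3,5) (4,2) [ray(-1,1) blocked at (3,5); ray(-1,-1) blocked at (4,2)]
B attacks (0,0): no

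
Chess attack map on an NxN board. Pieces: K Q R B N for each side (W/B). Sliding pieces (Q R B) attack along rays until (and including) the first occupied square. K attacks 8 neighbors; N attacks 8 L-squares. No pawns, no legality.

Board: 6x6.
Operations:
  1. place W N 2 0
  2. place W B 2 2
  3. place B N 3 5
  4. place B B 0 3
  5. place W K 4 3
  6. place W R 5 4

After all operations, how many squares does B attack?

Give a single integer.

Op 1: place WN@(2,0)
Op 2: place WB@(2,2)
Op 3: place BN@(3,5)
Op 4: place BB@(0,3)
Op 5: place WK@(4,3)
Op 6: place WR@(5,4)
Per-piece attacks for B:
  BB@(0,3): attacks (1,4) (2,5) (1,2) (2,1) (3,0)
  BN@(3,5): attacks (4,3) (5,4) (2,3) (1,4)
Union (8 distinct): (1,2) (1,4) (2,1) (2,3) (2,5) (3,0) (4,3) (5,4)

Answer: 8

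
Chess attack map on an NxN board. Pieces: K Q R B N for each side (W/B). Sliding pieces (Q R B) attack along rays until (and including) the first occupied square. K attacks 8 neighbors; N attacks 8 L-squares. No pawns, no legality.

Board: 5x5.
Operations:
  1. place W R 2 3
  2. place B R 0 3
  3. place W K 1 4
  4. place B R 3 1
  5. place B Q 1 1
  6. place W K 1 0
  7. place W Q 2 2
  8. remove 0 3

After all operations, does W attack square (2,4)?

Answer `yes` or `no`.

Answer: yes

Derivation:
Op 1: place WR@(2,3)
Op 2: place BR@(0,3)
Op 3: place WK@(1,4)
Op 4: place BR@(3,1)
Op 5: place BQ@(1,1)
Op 6: place WK@(1,0)
Op 7: place WQ@(2,2)
Op 8: remove (0,3)
Per-piece attacks for W:
  WK@(1,0): attacks (1,1) (2,0) (0,0) (2,1) (0,1)
  WK@(1,4): attacks (1,3) (2,4) (0,4) (2,3) (0,3)
  WQ@(2,2): attacks (2,3) (2,1) (2,0) (3,2) (4,2) (1,2) (0,2) (3,3) (4,4) (3,1) (1,3) (0,4) (1,1) [ray(0,1) blocked at (2,3); ray(1,-1) blocked at (3,1); ray(-1,-1) blocked at (1,1)]
  WR@(2,3): attacks (2,4) (2,2) (3,3) (4,3) (1,3) (0,3) [ray(0,-1) blocked at (2,2)]
W attacks (2,4): yes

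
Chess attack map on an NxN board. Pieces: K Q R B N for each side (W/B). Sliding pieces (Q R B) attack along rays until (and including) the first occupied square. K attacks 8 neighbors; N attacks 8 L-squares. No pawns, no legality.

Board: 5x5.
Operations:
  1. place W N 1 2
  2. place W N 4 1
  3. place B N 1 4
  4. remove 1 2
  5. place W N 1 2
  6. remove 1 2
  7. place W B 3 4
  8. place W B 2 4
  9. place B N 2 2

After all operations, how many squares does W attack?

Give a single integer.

Op 1: place WN@(1,2)
Op 2: place WN@(4,1)
Op 3: place BN@(1,4)
Op 4: remove (1,2)
Op 5: place WN@(1,2)
Op 6: remove (1,2)
Op 7: place WB@(3,4)
Op 8: place WB@(2,4)
Op 9: place BN@(2,2)
Per-piece attacks for W:
  WB@(2,4): attacks (3,3) (4,2) (1,3) (0,2)
  WB@(3,4): attacks (4,3) (2,3) (1,2) (0,1)
  WN@(4,1): attacks (3,3) (2,2) (2,0)
Union (10 distinct): (0,1) (0,2) (1,2) (1,3) (2,0) (2,2) (2,3) (3,3) (4,2) (4,3)

Answer: 10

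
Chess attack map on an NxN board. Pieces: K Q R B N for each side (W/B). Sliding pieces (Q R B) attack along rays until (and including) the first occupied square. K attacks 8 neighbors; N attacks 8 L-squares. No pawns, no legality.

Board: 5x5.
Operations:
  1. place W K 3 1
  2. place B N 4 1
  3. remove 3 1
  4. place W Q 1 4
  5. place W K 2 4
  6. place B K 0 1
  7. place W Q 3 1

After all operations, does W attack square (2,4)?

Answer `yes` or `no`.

Op 1: place WK@(3,1)
Op 2: place BN@(4,1)
Op 3: remove (3,1)
Op 4: place WQ@(1,4)
Op 5: place WK@(2,4)
Op 6: place BK@(0,1)
Op 7: place WQ@(3,1)
Per-piece attacks for W:
  WQ@(1,4): attacks (1,3) (1,2) (1,1) (1,0) (2,4) (0,4) (2,3) (3,2) (4,1) (0,3) [ray(1,0) blocked at (2,4); ray(1,-1) blocked at (4,1)]
  WK@(2,4): attacks (2,3) (3,4) (1,4) (3,3) (1,3)
  WQ@(3,1): attacks (3,2) (3,3) (3,4) (3,0) (4,1) (2,1) (1,1) (0,1) (4,2) (4,0) (2,2) (1,3) (0,4) (2,0) [ray(1,0) blocked at (4,1); ray(-1,0) blocked at (0,1)]
W attacks (2,4): yes

Answer: yes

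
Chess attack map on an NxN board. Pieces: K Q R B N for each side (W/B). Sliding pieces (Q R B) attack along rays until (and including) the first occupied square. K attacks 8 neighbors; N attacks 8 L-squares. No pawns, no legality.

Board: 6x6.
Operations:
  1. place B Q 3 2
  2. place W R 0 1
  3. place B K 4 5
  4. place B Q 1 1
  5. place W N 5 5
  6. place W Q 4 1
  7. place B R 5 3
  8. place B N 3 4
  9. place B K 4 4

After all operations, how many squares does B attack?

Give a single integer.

Op 1: place BQ@(3,2)
Op 2: place WR@(0,1)
Op 3: place BK@(4,5)
Op 4: place BQ@(1,1)
Op 5: place WN@(5,5)
Op 6: place WQ@(4,1)
Op 7: place BR@(5,3)
Op 8: place BN@(3,4)
Op 9: place BK@(4,4)
Per-piece attacks for B:
  BQ@(1,1): attacks (1,2) (1,3) (1,4) (1,5) (1,0) (2,1) (3,1) (4,1) (0,1) (2,2) (3,3) (4,4) (2,0) (0,2) (0,0) [ray(1,0) blocked at (4,1); ray(-1,0) blocked at (0,1); ray(1,1) blocked at (4,4)]
  BQ@(3,2): attacks (3,3) (3,4) (3,1) (3,0) (4,2) (5,2) (2,2) (1,2) (0,2) (4,3) (5,4) (4,1) (2,3) (1,4) (0,5) (2,1) (1,0) [ray(0,1) blocked at (3,4); ray(1,-1) blocked at (4,1)]
  BN@(3,4): attacks (5,5) (1,5) (4,2) (5,3) (2,2) (1,3)
  BK@(4,4): attacks (4,5) (4,3) (5,4) (3,4) (5,5) (5,3) (3,5) (3,3)
  BK@(4,5): attacks (4,4) (5,5) (3,5) (5,4) (3,4)
  BR@(5,3): attacks (5,4) (5,5) (5,2) (5,1) (5,0) (4,3) (3,3) (2,3) (1,3) (0,3) [ray(0,1) blocked at (5,5)]
Union (30 distinct): (0,0) (0,1) (0,2) (0,3) (0,5) (1,0) (1,2) (1,3) (1,4) (1,5) (2,0) (2,1) (2,2) (2,3) (3,0) (3,1) (3,3) (3,4) (3,5) (4,1) (4,2) (4,3) (4,4) (4,5) (5,0) (5,1) (5,2) (5,3) (5,4) (5,5)

Answer: 30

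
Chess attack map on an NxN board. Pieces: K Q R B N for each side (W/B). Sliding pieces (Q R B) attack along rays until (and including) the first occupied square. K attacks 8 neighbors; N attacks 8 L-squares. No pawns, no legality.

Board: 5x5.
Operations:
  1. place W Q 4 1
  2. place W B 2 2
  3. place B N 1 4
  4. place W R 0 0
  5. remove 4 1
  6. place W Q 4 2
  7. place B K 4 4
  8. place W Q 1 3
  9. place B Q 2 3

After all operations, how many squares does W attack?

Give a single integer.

Op 1: place WQ@(4,1)
Op 2: place WB@(2,2)
Op 3: place BN@(1,4)
Op 4: place WR@(0,0)
Op 5: remove (4,1)
Op 6: place WQ@(4,2)
Op 7: place BK@(4,4)
Op 8: place WQ@(1,3)
Op 9: place BQ@(2,3)
Per-piece attacks for W:
  WR@(0,0): attacks (0,1) (0,2) (0,3) (0,4) (1,0) (2,0) (3,0) (4,0)
  WQ@(1,3): attacks (1,4) (1,2) (1,1) (1,0) (2,3) (0,3) (2,4) (2,2) (0,4) (0,2) [ray(0,1) blocked at (1,4); ray(1,0) blocked at (2,3); ray(1,-1) blocked at (2,2)]
  WB@(2,2): attacks (3,3) (4,4) (3,1) (4,0) (1,3) (1,1) (0,0) [ray(1,1) blocked at (4,4); ray(-1,1) blocked at (1,3); ray(-1,-1) blocked at (0,0)]
  WQ@(4,2): attacks (4,3) (4,4) (4,1) (4,0) (3,2) (2,2) (3,3) (2,4) (3,1) (2,0) [ray(0,1) blocked at (4,4); ray(-1,0) blocked at (2,2)]
Union (22 distinct): (0,0) (0,1) (0,2) (0,3) (0,4) (1,0) (1,1) (1,2) (1,3) (1,4) (2,0) (2,2) (2,3) (2,4) (3,0) (3,1) (3,2) (3,3) (4,0) (4,1) (4,3) (4,4)

Answer: 22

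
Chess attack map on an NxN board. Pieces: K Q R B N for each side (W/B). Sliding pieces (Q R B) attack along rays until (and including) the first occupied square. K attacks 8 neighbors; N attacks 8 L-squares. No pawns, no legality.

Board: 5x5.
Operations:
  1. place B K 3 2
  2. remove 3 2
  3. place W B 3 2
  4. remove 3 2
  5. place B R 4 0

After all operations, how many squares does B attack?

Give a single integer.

Op 1: place BK@(3,2)
Op 2: remove (3,2)
Op 3: place WB@(3,2)
Op 4: remove (3,2)
Op 5: place BR@(4,0)
Per-piece attacks for B:
  BR@(4,0): attacks (4,1) (4,2) (4,3) (4,4) (3,0) (2,0) (1,0) (0,0)
Union (8 distinct): (0,0) (1,0) (2,0) (3,0) (4,1) (4,2) (4,3) (4,4)

Answer: 8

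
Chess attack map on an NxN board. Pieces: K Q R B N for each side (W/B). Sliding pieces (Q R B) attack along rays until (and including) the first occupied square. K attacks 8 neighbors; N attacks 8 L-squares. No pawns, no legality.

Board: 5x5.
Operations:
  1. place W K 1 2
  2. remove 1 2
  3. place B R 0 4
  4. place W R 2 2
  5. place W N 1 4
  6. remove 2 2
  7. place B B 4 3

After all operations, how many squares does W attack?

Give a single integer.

Op 1: place WK@(1,2)
Op 2: remove (1,2)
Op 3: place BR@(0,4)
Op 4: place WR@(2,2)
Op 5: place WN@(1,4)
Op 6: remove (2,2)
Op 7: place BB@(4,3)
Per-piece attacks for W:
  WN@(1,4): attacks (2,2) (3,3) (0,2)
Union (3 distinct): (0,2) (2,2) (3,3)

Answer: 3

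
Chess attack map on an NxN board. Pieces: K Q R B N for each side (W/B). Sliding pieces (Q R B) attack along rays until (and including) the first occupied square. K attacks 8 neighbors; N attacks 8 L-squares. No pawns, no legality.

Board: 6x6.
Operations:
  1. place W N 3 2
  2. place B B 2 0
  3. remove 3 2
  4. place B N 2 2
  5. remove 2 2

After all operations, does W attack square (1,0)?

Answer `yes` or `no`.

Op 1: place WN@(3,2)
Op 2: place BB@(2,0)
Op 3: remove (3,2)
Op 4: place BN@(2,2)
Op 5: remove (2,2)
Per-piece attacks for W:
W attacks (1,0): no

Answer: no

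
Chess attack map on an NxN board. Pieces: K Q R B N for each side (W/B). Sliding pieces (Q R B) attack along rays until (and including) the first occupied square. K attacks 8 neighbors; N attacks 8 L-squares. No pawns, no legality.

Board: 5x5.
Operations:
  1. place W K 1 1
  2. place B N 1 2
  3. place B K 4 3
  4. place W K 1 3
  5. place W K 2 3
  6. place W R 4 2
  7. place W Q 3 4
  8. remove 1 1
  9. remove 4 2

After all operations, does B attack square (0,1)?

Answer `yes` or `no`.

Answer: no

Derivation:
Op 1: place WK@(1,1)
Op 2: place BN@(1,2)
Op 3: place BK@(4,3)
Op 4: place WK@(1,3)
Op 5: place WK@(2,3)
Op 6: place WR@(4,2)
Op 7: place WQ@(3,4)
Op 8: remove (1,1)
Op 9: remove (4,2)
Per-piece attacks for B:
  BN@(1,2): attacks (2,4) (3,3) (0,4) (2,0) (3,1) (0,0)
  BK@(4,3): attacks (4,4) (4,2) (3,3) (3,4) (3,2)
B attacks (0,1): no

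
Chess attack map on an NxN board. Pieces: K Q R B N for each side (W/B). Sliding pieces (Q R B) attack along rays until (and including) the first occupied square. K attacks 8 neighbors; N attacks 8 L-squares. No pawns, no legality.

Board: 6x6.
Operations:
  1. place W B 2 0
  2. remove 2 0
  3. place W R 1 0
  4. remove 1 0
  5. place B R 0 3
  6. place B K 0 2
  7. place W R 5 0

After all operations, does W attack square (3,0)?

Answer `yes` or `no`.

Op 1: place WB@(2,0)
Op 2: remove (2,0)
Op 3: place WR@(1,0)
Op 4: remove (1,0)
Op 5: place BR@(0,3)
Op 6: place BK@(0,2)
Op 7: place WR@(5,0)
Per-piece attacks for W:
  WR@(5,0): attacks (5,1) (5,2) (5,3) (5,4) (5,5) (4,0) (3,0) (2,0) (1,0) (0,0)
W attacks (3,0): yes

Answer: yes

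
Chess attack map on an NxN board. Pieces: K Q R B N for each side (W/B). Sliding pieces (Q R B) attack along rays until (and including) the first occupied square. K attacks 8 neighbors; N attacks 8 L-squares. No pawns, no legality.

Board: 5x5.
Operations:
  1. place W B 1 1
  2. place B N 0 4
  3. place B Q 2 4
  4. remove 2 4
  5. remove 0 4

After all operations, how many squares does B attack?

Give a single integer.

Answer: 0

Derivation:
Op 1: place WB@(1,1)
Op 2: place BN@(0,4)
Op 3: place BQ@(2,4)
Op 4: remove (2,4)
Op 5: remove (0,4)
Per-piece attacks for B:
Union (0 distinct): (none)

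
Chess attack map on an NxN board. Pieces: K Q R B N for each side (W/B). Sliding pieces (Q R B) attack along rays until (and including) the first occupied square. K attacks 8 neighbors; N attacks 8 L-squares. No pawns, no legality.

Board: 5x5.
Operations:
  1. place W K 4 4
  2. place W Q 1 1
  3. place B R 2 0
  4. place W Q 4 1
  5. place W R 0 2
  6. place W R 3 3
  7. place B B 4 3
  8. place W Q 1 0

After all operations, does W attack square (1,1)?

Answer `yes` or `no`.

Op 1: place WK@(4,4)
Op 2: place WQ@(1,1)
Op 3: place BR@(2,0)
Op 4: place WQ@(4,1)
Op 5: place WR@(0,2)
Op 6: place WR@(3,3)
Op 7: place BB@(4,3)
Op 8: place WQ@(1,0)
Per-piece attacks for W:
  WR@(0,2): attacks (0,3) (0,4) (0,1) (0,0) (1,2) (2,2) (3,2) (4,2)
  WQ@(1,0): attacks (1,1) (2,0) (0,0) (2,1) (3,2) (4,3) (0,1) [ray(0,1) blocked at (1,1); ray(1,0) blocked at (2,0); ray(1,1) blocked at (4,3)]
  WQ@(1,1): attacks (1,2) (1,3) (1,4) (1,0) (2,1) (3,1) (4,1) (0,1) (2,2) (3,3) (2,0) (0,2) (0,0) [ray(0,-1) blocked at (1,0); ray(1,0) blocked at (4,1); ray(1,1) blocked at (3,3); ray(1,-1) blocked at (2,0); ray(-1,1) blocked at (0,2)]
  WR@(3,3): attacks (3,4) (3,2) (3,1) (3,0) (4,3) (2,3) (1,3) (0,3) [ray(1,0) blocked at (4,3)]
  WQ@(4,1): attacks (4,2) (4,3) (4,0) (3,1) (2,1) (1,1) (3,2) (2,3) (1,4) (3,0) [ray(0,1) blocked at (4,3); ray(-1,0) blocked at (1,1)]
  WK@(4,4): attacks (4,3) (3,4) (3,3)
W attacks (1,1): yes

Answer: yes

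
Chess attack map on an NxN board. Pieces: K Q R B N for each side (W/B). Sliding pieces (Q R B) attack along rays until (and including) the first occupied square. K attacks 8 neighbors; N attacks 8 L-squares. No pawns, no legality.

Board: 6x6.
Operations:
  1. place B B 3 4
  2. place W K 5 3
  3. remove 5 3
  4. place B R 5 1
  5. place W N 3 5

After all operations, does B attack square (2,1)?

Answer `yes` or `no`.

Op 1: place BB@(3,4)
Op 2: place WK@(5,3)
Op 3: remove (5,3)
Op 4: place BR@(5,1)
Op 5: place WN@(3,5)
Per-piece attacks for B:
  BB@(3,4): attacks (4,5) (4,3) (5,2) (2,5) (2,3) (1,2) (0,1)
  BR@(5,1): attacks (5,2) (5,3) (5,4) (5,5) (5,0) (4,1) (3,1) (2,1) (1,1) (0,1)
B attacks (2,1): yes

Answer: yes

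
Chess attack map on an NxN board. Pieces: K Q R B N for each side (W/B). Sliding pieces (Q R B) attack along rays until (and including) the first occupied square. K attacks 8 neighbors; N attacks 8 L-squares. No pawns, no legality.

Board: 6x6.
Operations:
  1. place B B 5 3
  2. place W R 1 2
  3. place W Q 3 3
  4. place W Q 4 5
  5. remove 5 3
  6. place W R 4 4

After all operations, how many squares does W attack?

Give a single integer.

Op 1: place BB@(5,3)
Op 2: place WR@(1,2)
Op 3: place WQ@(3,3)
Op 4: place WQ@(4,5)
Op 5: remove (5,3)
Op 6: place WR@(4,4)
Per-piece attacks for W:
  WR@(1,2): attacks (1,3) (1,4) (1,5) (1,1) (1,0) (2,2) (3,2) (4,2) (5,2) (0,2)
  WQ@(3,3): attacks (3,4) (3,5) (3,2) (3,1) (3,0) (4,3) (5,3) (2,3) (1,3) (0,3) (4,4) (4,2) (5,1) (2,4) (1,5) (2,2) (1,1) (0,0) [ray(1,1) blocked at (4,4)]
  WR@(4,4): attacks (4,5) (4,3) (4,2) (4,1) (4,0) (5,4) (3,4) (2,4) (1,4) (0,4) [ray(0,1) blocked at (4,5)]
  WQ@(4,5): attacks (4,4) (5,5) (3,5) (2,5) (1,5) (0,5) (5,4) (3,4) (2,3) (1,2) [ray(0,-1) blocked at (4,4); ray(-1,-1) blocked at (1,2)]
Union (31 distinct): (0,0) (0,2) (0,3) (0,4) (0,5) (1,0) (1,1) (1,2) (1,3) (1,4) (1,5) (2,2) (2,3) (2,4) (2,5) (3,0) (3,1) (3,2) (3,4) (3,5) (4,0) (4,1) (4,2) (4,3) (4,4) (4,5) (5,1) (5,2) (5,3) (5,4) (5,5)

Answer: 31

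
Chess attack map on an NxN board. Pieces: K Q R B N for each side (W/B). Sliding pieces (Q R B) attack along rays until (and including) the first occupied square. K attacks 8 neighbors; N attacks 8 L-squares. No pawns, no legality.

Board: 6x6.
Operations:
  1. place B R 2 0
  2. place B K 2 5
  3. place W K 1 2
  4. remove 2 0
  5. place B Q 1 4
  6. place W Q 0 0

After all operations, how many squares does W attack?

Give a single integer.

Op 1: place BR@(2,0)
Op 2: place BK@(2,5)
Op 3: place WK@(1,2)
Op 4: remove (2,0)
Op 5: place BQ@(1,4)
Op 6: place WQ@(0,0)
Per-piece attacks for W:
  WQ@(0,0): attacks (0,1) (0,2) (0,3) (0,4) (0,5) (1,0) (2,0) (3,0) (4,0) (5,0) (1,1) (2,2) (3,3) (4,4) (5,5)
  WK@(1,2): attacks (1,3) (1,1) (2,2) (0,2) (2,3) (2,1) (0,3) (0,1)
Union (18 distinct): (0,1) (0,2) (0,3) (0,4) (0,5) (1,0) (1,1) (1,3) (2,0) (2,1) (2,2) (2,3) (3,0) (3,3) (4,0) (4,4) (5,0) (5,5)

Answer: 18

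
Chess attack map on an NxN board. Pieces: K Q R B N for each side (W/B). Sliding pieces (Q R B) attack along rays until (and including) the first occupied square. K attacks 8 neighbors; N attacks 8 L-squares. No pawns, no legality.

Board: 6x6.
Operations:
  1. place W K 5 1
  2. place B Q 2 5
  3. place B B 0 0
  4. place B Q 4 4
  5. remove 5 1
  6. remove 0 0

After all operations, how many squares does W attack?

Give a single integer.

Op 1: place WK@(5,1)
Op 2: place BQ@(2,5)
Op 3: place BB@(0,0)
Op 4: place BQ@(4,4)
Op 5: remove (5,1)
Op 6: remove (0,0)
Per-piece attacks for W:
Union (0 distinct): (none)

Answer: 0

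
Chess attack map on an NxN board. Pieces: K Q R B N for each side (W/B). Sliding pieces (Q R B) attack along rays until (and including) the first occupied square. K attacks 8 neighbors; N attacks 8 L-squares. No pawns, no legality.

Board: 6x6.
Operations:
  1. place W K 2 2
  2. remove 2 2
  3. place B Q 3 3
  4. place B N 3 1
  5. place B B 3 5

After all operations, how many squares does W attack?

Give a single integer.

Answer: 0

Derivation:
Op 1: place WK@(2,2)
Op 2: remove (2,2)
Op 3: place BQ@(3,3)
Op 4: place BN@(3,1)
Op 5: place BB@(3,5)
Per-piece attacks for W:
Union (0 distinct): (none)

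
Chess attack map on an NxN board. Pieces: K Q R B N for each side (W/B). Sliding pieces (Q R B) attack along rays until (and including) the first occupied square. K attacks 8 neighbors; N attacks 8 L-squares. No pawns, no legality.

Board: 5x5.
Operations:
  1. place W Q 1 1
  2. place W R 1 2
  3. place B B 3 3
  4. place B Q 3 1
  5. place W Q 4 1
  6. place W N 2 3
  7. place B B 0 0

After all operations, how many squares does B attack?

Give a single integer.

Op 1: place WQ@(1,1)
Op 2: place WR@(1,2)
Op 3: place BB@(3,3)
Op 4: place BQ@(3,1)
Op 5: place WQ@(4,1)
Op 6: place WN@(2,3)
Op 7: place BB@(0,0)
Per-piece attacks for B:
  BB@(0,0): attacks (1,1) [ray(1,1) blocked at (1,1)]
  BQ@(3,1): attacks (3,2) (3,3) (3,0) (4,1) (2,1) (1,1) (4,2) (4,0) (2,2) (1,3) (0,4) (2,0) [ray(0,1) blocked at (3,3); ray(1,0) blocked at (4,1); ray(-1,0) blocked at (1,1)]
  BB@(3,3): attacks (4,4) (4,2) (2,4) (2,2) (1,1) [ray(-1,-1) blocked at (1,1)]
Union (14 distinct): (0,4) (1,1) (1,3) (2,0) (2,1) (2,2) (2,4) (3,0) (3,2) (3,3) (4,0) (4,1) (4,2) (4,4)

Answer: 14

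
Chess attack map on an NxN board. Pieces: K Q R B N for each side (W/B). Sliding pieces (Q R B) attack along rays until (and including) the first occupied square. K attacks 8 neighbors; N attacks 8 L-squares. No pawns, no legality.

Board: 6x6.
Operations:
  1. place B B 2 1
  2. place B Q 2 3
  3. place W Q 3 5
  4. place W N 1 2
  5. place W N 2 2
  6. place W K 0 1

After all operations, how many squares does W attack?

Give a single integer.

Op 1: place BB@(2,1)
Op 2: place BQ@(2,3)
Op 3: place WQ@(3,5)
Op 4: place WN@(1,2)
Op 5: place WN@(2,2)
Op 6: place WK@(0,1)
Per-piece attacks for W:
  WK@(0,1): attacks (0,2) (0,0) (1,1) (1,2) (1,0)
  WN@(1,2): attacks (2,4) (3,3) (0,4) (2,0) (3,1) (0,0)
  WN@(2,2): attacks (3,4) (4,3) (1,4) (0,3) (3,0) (4,1) (1,0) (0,1)
  WQ@(3,5): attacks (3,4) (3,3) (3,2) (3,1) (3,0) (4,5) (5,5) (2,5) (1,5) (0,5) (4,4) (5,3) (2,4) (1,3) (0,2)
Union (26 distinct): (0,0) (0,1) (0,2) (0,3) (0,4) (0,5) (1,0) (1,1) (1,2) (1,3) (1,4) (1,5) (2,0) (2,4) (2,5) (3,0) (3,1) (3,2) (3,3) (3,4) (4,1) (4,3) (4,4) (4,5) (5,3) (5,5)

Answer: 26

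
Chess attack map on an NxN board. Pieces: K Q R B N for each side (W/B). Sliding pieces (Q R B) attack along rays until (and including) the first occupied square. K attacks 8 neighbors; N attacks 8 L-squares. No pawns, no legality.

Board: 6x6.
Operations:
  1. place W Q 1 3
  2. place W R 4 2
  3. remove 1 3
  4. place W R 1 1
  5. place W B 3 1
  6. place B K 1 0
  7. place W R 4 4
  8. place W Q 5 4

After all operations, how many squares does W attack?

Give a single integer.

Answer: 27

Derivation:
Op 1: place WQ@(1,3)
Op 2: place WR@(4,2)
Op 3: remove (1,3)
Op 4: place WR@(1,1)
Op 5: place WB@(3,1)
Op 6: place BK@(1,0)
Op 7: place WR@(4,4)
Op 8: place WQ@(5,4)
Per-piece attacks for W:
  WR@(1,1): attacks (1,2) (1,3) (1,4) (1,5) (1,0) (2,1) (3,1) (0,1) [ray(0,-1) blocked at (1,0); ray(1,0) blocked at (3,1)]
  WB@(3,1): attacks (4,2) (4,0) (2,2) (1,3) (0,4) (2,0) [ray(1,1) blocked at (4,2)]
  WR@(4,2): attacks (4,3) (4,4) (4,1) (4,0) (5,2) (3,2) (2,2) (1,2) (0,2) [ray(0,1) blocked at (4,4)]
  WR@(4,4): attacks (4,5) (4,3) (4,2) (5,4) (3,4) (2,4) (1,4) (0,4) [ray(0,-1) blocked at (4,2); ray(1,0) blocked at (5,4)]
  WQ@(5,4): attacks (5,5) (5,3) (5,2) (5,1) (5,0) (4,4) (4,5) (4,3) (3,2) (2,1) (1,0) [ray(-1,0) blocked at (4,4); ray(-1,-1) blocked at (1,0)]
Union (27 distinct): (0,1) (0,2) (0,4) (1,0) (1,2) (1,3) (1,4) (1,5) (2,0) (2,1) (2,2) (2,4) (3,1) (3,2) (3,4) (4,0) (4,1) (4,2) (4,3) (4,4) (4,5) (5,0) (5,1) (5,2) (5,3) (5,4) (5,5)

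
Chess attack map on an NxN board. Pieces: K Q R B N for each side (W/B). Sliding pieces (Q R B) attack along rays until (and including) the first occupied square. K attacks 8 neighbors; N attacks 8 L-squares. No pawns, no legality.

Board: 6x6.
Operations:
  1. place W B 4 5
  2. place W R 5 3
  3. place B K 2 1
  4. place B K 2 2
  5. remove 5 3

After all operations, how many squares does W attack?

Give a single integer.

Op 1: place WB@(4,5)
Op 2: place WR@(5,3)
Op 3: place BK@(2,1)
Op 4: place BK@(2,2)
Op 5: remove (5,3)
Per-piece attacks for W:
  WB@(4,5): attacks (5,4) (3,4) (2,3) (1,2) (0,1)
Union (5 distinct): (0,1) (1,2) (2,3) (3,4) (5,4)

Answer: 5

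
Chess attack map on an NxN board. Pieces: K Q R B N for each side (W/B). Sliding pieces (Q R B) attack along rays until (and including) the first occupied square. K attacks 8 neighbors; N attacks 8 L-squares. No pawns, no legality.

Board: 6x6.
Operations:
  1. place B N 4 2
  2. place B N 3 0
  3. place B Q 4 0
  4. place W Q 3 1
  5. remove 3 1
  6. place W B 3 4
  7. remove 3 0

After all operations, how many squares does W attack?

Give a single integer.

Op 1: place BN@(4,2)
Op 2: place BN@(3,0)
Op 3: place BQ@(4,0)
Op 4: place WQ@(3,1)
Op 5: remove (3,1)
Op 6: place WB@(3,4)
Op 7: remove (3,0)
Per-piece attacks for W:
  WB@(3,4): attacks (4,5) (4,3) (5,2) (2,5) (2,3) (1,2) (0,1)
Union (7 distinct): (0,1) (1,2) (2,3) (2,5) (4,3) (4,5) (5,2)

Answer: 7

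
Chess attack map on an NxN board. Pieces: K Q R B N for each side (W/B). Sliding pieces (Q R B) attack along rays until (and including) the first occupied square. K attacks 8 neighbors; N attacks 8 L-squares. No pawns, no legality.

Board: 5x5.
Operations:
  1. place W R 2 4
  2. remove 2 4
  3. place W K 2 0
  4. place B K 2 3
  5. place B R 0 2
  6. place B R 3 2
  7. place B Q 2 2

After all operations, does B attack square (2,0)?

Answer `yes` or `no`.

Answer: yes

Derivation:
Op 1: place WR@(2,4)
Op 2: remove (2,4)
Op 3: place WK@(2,0)
Op 4: place BK@(2,3)
Op 5: place BR@(0,2)
Op 6: place BR@(3,2)
Op 7: place BQ@(2,2)
Per-piece attacks for B:
  BR@(0,2): attacks (0,3) (0,4) (0,1) (0,0) (1,2) (2,2) [ray(1,0) blocked at (2,2)]
  BQ@(2,2): attacks (2,3) (2,1) (2,0) (3,2) (1,2) (0,2) (3,3) (4,4) (3,1) (4,0) (1,3) (0,4) (1,1) (0,0) [ray(0,1) blocked at (2,3); ray(0,-1) blocked at (2,0); ray(1,0) blocked at (3,2); ray(-1,0) blocked at (0,2)]
  BK@(2,3): attacks (2,4) (2,2) (3,3) (1,3) (3,4) (3,2) (1,4) (1,2)
  BR@(3,2): attacks (3,3) (3,4) (3,1) (3,0) (4,2) (2,2) [ray(-1,0) blocked at (2,2)]
B attacks (2,0): yes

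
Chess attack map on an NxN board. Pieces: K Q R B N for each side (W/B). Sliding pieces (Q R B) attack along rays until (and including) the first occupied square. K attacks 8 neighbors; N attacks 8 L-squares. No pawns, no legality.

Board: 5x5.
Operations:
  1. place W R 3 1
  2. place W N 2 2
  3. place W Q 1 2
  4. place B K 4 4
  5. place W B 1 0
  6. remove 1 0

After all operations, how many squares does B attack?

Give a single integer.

Answer: 3

Derivation:
Op 1: place WR@(3,1)
Op 2: place WN@(2,2)
Op 3: place WQ@(1,2)
Op 4: place BK@(4,4)
Op 5: place WB@(1,0)
Op 6: remove (1,0)
Per-piece attacks for B:
  BK@(4,4): attacks (4,3) (3,4) (3,3)
Union (3 distinct): (3,3) (3,4) (4,3)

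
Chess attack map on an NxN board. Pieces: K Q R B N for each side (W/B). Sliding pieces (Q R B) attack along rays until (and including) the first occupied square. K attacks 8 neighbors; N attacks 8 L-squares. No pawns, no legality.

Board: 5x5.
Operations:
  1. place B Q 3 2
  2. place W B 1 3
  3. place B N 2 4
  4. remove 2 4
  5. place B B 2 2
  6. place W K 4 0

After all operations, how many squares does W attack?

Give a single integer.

Op 1: place BQ@(3,2)
Op 2: place WB@(1,3)
Op 3: place BN@(2,4)
Op 4: remove (2,4)
Op 5: place BB@(2,2)
Op 6: place WK@(4,0)
Per-piece attacks for W:
  WB@(1,3): attacks (2,4) (2,2) (0,4) (0,2) [ray(1,-1) blocked at (2,2)]
  WK@(4,0): attacks (4,1) (3,0) (3,1)
Union (7 distinct): (0,2) (0,4) (2,2) (2,4) (3,0) (3,1) (4,1)

Answer: 7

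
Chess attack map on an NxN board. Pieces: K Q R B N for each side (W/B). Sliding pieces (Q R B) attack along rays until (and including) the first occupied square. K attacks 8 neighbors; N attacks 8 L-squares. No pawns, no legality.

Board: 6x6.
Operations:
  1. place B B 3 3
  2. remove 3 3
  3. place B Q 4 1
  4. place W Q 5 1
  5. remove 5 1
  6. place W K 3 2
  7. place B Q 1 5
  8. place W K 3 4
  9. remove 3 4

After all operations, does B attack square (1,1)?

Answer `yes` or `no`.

Op 1: place BB@(3,3)
Op 2: remove (3,3)
Op 3: place BQ@(4,1)
Op 4: place WQ@(5,1)
Op 5: remove (5,1)
Op 6: place WK@(3,2)
Op 7: place BQ@(1,5)
Op 8: place WK@(3,4)
Op 9: remove (3,4)
Per-piece attacks for B:
  BQ@(1,5): attacks (1,4) (1,3) (1,2) (1,1) (1,0) (2,5) (3,5) (4,5) (5,5) (0,5) (2,4) (3,3) (4,2) (5,1) (0,4)
  BQ@(4,1): attacks (4,2) (4,3) (4,4) (4,5) (4,0) (5,1) (3,1) (2,1) (1,1) (0,1) (5,2) (5,0) (3,2) (3,0) [ray(-1,1) blocked at (3,2)]
B attacks (1,1): yes

Answer: yes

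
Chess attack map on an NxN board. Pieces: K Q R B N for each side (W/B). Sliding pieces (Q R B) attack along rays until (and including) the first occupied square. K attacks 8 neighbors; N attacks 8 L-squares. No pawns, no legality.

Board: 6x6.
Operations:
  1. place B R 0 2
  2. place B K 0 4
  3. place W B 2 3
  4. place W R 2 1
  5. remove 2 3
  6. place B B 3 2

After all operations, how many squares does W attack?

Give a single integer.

Op 1: place BR@(0,2)
Op 2: place BK@(0,4)
Op 3: place WB@(2,3)
Op 4: place WR@(2,1)
Op 5: remove (2,3)
Op 6: place BB@(3,2)
Per-piece attacks for W:
  WR@(2,1): attacks (2,2) (2,3) (2,4) (2,5) (2,0) (3,1) (4,1) (5,1) (1,1) (0,1)
Union (10 distinct): (0,1) (1,1) (2,0) (2,2) (2,3) (2,4) (2,5) (3,1) (4,1) (5,1)

Answer: 10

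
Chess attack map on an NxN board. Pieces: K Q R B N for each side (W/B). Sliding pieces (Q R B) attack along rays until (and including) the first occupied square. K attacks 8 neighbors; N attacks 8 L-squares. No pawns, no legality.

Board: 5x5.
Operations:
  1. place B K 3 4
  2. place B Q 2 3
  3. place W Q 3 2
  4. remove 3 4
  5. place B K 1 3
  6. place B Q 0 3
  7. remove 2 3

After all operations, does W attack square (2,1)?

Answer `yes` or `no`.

Op 1: place BK@(3,4)
Op 2: place BQ@(2,3)
Op 3: place WQ@(3,2)
Op 4: remove (3,4)
Op 5: place BK@(1,3)
Op 6: place BQ@(0,3)
Op 7: remove (2,3)
Per-piece attacks for W:
  WQ@(3,2): attacks (3,3) (3,4) (3,1) (3,0) (4,2) (2,2) (1,2) (0,2) (4,3) (4,1) (2,3) (1,4) (2,1) (1,0)
W attacks (2,1): yes

Answer: yes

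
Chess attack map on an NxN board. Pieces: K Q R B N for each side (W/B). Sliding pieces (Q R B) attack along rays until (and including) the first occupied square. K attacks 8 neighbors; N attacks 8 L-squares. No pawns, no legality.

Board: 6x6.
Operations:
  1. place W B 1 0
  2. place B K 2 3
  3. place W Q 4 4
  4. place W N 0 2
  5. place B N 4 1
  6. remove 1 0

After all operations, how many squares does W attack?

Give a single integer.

Op 1: place WB@(1,0)
Op 2: place BK@(2,3)
Op 3: place WQ@(4,4)
Op 4: place WN@(0,2)
Op 5: place BN@(4,1)
Op 6: remove (1,0)
Per-piece attacks for W:
  WN@(0,2): attacks (1,4) (2,3) (1,0) (2,1)
  WQ@(4,4): attacks (4,5) (4,3) (4,2) (4,1) (5,4) (3,4) (2,4) (1,4) (0,4) (5,5) (5,3) (3,5) (3,3) (2,2) (1,1) (0,0) [ray(0,-1) blocked at (4,1)]
Union (19 distinct): (0,0) (0,4) (1,0) (1,1) (1,4) (2,1) (2,2) (2,3) (2,4) (3,3) (3,4) (3,5) (4,1) (4,2) (4,3) (4,5) (5,3) (5,4) (5,5)

Answer: 19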